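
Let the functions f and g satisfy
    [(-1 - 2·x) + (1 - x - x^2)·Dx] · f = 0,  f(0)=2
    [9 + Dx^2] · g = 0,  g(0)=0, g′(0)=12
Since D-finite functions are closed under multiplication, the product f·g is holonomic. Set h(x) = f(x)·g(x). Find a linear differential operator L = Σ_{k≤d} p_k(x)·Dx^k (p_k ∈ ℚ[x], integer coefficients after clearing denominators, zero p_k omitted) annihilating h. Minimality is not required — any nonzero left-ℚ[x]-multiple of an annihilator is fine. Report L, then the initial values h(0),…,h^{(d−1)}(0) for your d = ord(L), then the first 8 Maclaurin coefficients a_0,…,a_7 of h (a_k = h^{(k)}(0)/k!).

f: a_k = 2, 2, 4, 6, 10, 16, 26, 42, …
g: a_k = 0, 12, 0, -18, 0, 81/10, 0, -243/140, …
L₀ := L_f ⊗_s L_g (sym. prod.), ord ≤ 2.
L = (-7 + 9·x + 9·x^2) + (2 + 4·x)·Dx + (-1 + x + x^2)·Dx^2  (order 2).
h: a_k = 0, 24, 24, 12, 36, 321/5, 501/5, 2253/14, …
ICs: h(0) = 0, h′(0) = 24.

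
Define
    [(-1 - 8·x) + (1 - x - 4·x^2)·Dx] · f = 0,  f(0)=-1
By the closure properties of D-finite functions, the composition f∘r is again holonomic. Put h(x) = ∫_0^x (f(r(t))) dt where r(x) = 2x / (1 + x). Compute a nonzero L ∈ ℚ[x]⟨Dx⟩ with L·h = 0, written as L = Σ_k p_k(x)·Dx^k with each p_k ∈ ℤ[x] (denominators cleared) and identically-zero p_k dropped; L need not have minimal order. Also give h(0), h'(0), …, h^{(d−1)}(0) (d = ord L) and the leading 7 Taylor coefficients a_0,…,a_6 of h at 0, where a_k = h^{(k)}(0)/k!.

f: a_k = -1, -1, -5, -9, -29, -65, -181, …
L₀ from L_f via x↦r, Dx↦r'^{-1}Dx.
∫: right-multiply L₀ by Dx.
L = (2 + 34·x)·Dx + (-1 - x + 17·x^2 + 17·x^3)·Dx^2  (order 2).
h: a_k = 0, -1, -1, -6, -17/2, -306/5, -289/3, …
ICs: h(0) = 0, h′(0) = -1.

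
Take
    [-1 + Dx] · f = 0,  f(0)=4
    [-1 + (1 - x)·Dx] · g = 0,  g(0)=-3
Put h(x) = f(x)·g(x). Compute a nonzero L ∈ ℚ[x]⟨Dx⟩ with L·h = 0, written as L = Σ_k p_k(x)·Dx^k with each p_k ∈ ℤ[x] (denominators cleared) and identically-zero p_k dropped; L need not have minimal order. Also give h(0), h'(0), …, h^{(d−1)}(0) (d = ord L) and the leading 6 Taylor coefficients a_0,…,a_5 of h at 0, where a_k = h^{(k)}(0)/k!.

L = (2 - x) + (-1 + x)·Dx  (order 1).
h: a_k = -12, -24, -30, -32, -65/2, -163/5, …
ICs: h(0) = -12.

f: a_k = 4, 4, 2, 2/3, 1/6, 1/30, …
g: a_k = -3, -3, -3, -3, -3, -3, …
Product ⇒ symmetric product L₀, ord ≤ 1.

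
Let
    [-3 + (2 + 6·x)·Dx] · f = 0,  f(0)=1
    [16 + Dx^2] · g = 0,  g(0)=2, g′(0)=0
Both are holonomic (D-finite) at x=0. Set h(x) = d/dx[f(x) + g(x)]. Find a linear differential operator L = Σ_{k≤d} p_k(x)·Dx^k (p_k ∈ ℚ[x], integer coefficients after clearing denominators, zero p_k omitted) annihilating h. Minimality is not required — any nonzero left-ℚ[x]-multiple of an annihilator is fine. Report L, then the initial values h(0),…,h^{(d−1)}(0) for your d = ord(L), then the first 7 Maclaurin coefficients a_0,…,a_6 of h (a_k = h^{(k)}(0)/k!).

f: a_k = 1, 3/2, -9/8, 27/16, -405/128, 1701/256, -15309/1024, …
g: a_k = 2, 0, -16, 0, 64/3, 0, -512/45, …
f+g: L₀ = lclm(L_f,L_g), ord ≤ 1+2.
Differentiate: ansatz ord ≤ ord L₀ ⇒ L.
L = (-9552 - 18432·x - 27648·x^2) + (-2912 - 21024·x - 55296·x^2 - 55296·x^3)·Dx + (-597 - 1152·x - 1728·x^2)·Dx^2 + (-182 - 1314·x - 3456·x^2 - 3456·x^3)·Dx^3  (order 3).
h: a_k = 3/2, -137/4, 81/16, 6977/96, 8505/256, -1213193/7680, 505197/2048, …
ICs: h(0) = 3/2, h′(0) = -137/4, h′′(0) = 81/8.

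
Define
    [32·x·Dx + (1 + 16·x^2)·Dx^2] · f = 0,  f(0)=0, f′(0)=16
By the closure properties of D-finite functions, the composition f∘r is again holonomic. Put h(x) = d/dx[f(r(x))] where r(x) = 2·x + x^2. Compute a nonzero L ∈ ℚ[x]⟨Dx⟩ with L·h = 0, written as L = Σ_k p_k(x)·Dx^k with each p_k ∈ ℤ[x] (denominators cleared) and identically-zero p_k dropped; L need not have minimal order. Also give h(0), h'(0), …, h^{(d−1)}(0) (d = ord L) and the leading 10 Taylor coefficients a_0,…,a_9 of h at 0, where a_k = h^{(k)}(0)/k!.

f: a_k = 0, 16, 0, -256/3, 0, 4096/5, 0, -65536/7, 0, 1048576/9, …
Substitute x→r, Dx→(1/r')Dx; clear ⇒ L₀.
Derive L from L₀ (diff closure).
L = (-1 + 128·x + 256·x^2 + 192·x^3 + 48·x^4) + (1 + x + 64·x^2 + 128·x^3 + 80·x^4 + 16·x^5)·Dx  (order 1).
h: a_k = 32, 32, -2048, -4096, 128512, 392704, -7929856, -33292288, 480321536, 2631933952, …
ICs: h(0) = 32.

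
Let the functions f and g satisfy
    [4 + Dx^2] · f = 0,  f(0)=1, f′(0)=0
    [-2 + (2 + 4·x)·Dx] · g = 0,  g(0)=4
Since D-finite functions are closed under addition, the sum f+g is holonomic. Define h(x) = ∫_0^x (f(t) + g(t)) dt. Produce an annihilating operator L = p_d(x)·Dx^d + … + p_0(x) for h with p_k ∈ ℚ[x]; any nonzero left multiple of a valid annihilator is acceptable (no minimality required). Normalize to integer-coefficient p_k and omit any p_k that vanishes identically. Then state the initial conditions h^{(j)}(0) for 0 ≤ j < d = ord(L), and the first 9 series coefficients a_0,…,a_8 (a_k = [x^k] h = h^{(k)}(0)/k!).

L = (-28 - 64·x - 64·x^2)·Dx + (12 + 88·x + 192·x^2 + 128·x^3)·Dx^2 + (-7 - 16·x - 16·x^2)·Dx^3 + (3 + 22·x + 48·x^2 + 32·x^3)·Dx^4  (order 4).
h: a_k = 0, 5, 2, -4/3, 1/2, -11/30, 7/12, -961/1260, 33/32, …
ICs: h(0) = 0, h′(0) = 5, h′′(0) = 4, h′′′(0) = -8.

f: a_k = 1, 0, -2, 0, 2/3, 0, -4/45, 0, 2/315, …
g: a_k = 4, 4, -2, 2, -5/2, 7/2, -21/4, 33/4, -429/32, …
f+g: L₀ = lclm(L_f,L_g), ord ≤ 2+1.
h=∫₀ˣh₀: take L = L₀·Dx.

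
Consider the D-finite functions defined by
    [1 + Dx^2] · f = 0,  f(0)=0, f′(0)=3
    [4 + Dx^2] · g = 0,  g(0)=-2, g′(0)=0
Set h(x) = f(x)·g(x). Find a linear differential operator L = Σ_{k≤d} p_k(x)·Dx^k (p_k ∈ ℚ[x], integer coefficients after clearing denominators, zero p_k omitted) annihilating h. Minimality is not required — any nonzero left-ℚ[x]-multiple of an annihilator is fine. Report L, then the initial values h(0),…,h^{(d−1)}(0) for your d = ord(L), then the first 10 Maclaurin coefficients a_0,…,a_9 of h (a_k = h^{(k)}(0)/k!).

L = 9 + 10·Dx^2 + Dx^4  (order 4).
h: a_k = 0, -6, 0, 13, 0, -121/20, 0, 1093/840, 0, -9841/60480, …
ICs: h(0) = 0, h′(0) = -6, h′′(0) = 0, h′′′(0) = 78.

f: a_k = 0, 3, 0, -1/2, 0, 1/40, 0, -1/1680, 0, 1/120960, …
g: a_k = -2, 0, 4, 0, -4/3, 0, 8/45, 0, -4/315, 0, …
L₀ := L_f ⊗_s L_g (sym. prod.), ord ≤ 4.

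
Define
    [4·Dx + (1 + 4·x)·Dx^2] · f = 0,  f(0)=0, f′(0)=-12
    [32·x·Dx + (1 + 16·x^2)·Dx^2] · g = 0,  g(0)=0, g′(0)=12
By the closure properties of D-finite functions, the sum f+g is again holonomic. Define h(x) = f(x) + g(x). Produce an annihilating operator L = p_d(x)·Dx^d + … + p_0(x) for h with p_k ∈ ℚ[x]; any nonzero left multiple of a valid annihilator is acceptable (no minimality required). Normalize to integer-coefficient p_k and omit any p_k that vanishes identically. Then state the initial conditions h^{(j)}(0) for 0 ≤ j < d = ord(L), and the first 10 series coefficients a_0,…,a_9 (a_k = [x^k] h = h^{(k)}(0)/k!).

L = (-32 - 384·x + 1536·x^2 + 2048·x^3)·Dx + (-16 - 64·x + 3072·x^3 + 4096·x^4)·Dx^2 + (-1 + 4·x + 32·x^2 + 128·x^3 + 768·x^4 + 1024·x^5)·Dx^3  (order 3).
h: a_k = 0, 0, 24, -128, 192, 0, 2048, -98304/7, 24576, 0, …
ICs: h(0) = 0, h′(0) = 0, h′′(0) = 48.

f: a_k = 0, -12, 24, -64, 192, -3072/5, 2048, -49152/7, 24576, -262144/3, …
g: a_k = 0, 12, 0, -64, 0, 3072/5, 0, -49152/7, 0, 262144/3, …
Weyl lclm of L_f,L_g ⇒ L₀ (ord ≤ 4).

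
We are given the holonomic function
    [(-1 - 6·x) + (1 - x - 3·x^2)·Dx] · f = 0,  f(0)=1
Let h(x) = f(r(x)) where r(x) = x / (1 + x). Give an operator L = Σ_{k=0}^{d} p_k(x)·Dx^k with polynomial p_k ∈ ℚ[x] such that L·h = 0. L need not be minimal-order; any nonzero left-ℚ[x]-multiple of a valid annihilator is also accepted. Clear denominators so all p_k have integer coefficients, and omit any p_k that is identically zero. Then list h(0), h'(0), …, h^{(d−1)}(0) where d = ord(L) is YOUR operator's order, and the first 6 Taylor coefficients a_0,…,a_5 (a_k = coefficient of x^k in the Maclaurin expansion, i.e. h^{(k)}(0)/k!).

L = (1 + 7·x) + (-1 - 2·x + 2·x^2 + 3·x^3)·Dx  (order 1).
h: a_k = 1, 1, 3, 0, 9, -9, …
ICs: h(0) = 1.

f: a_k = 1, 1, 4, 7, 19, 40, …
h₀=f(r): pull back L_f along r ⇒ L₀.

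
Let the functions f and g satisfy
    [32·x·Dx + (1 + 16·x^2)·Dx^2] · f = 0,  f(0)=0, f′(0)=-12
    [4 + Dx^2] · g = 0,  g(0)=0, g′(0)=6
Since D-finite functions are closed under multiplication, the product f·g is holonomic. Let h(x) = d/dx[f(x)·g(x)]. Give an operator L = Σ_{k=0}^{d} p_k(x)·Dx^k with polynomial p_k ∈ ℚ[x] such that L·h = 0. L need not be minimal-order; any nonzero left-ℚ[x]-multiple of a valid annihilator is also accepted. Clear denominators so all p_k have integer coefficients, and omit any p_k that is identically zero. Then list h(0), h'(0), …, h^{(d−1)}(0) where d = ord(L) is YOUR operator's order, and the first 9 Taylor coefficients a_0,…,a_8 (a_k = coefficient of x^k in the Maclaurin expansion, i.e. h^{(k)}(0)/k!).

f: a_k = 0, -12, 0, 64, 0, -3072/5, 0, 49152/7, 0, …
g: a_k = 0, 6, 0, -4, 0, 4/5, 0, -8/105, 0, …
Product ⇒ symmetric product L₀, ord ≤ 4.
h=h₀': d/dx-closure on L₀ ⇒ L.
L = (62288 + 2213376·x^2 + 73428992·x^4 + 58982400·x^6 + 3145728·x^8 - 167772160·x^10 + 268435456·x^12) + (35072·x + 2871296·x^3 + 39976960·x^5 + 52428800·x^7 + 83886080·x^9 + 268435456·x^11)·Dx + (15912 + 579328·x^2 + 18954240·x^4 + 19529728·x^6 + 9961472·x^8 - 16777216·x^10 + 134217728·x^12)·Dx^2 + (8768·x + 717824·x^3 + 9994240·x^5 + 13107200·x^7 + 20971520·x^9 + 67108864·x^11)·Dx^3 + (85 + 6496·x^2 + 149248·x^4 + 1196032·x^6 + 2293760·x^8 + 6291456·x^10 + 16777216·x^12)·Dx^4  (order 4).
h: a_k = 0, -144, 0, 1728, 0, -23712, 0, 357120, 0, …
ICs: h(0) = 0, h′(0) = -144, h′′(0) = 0, h′′′(0) = 10368.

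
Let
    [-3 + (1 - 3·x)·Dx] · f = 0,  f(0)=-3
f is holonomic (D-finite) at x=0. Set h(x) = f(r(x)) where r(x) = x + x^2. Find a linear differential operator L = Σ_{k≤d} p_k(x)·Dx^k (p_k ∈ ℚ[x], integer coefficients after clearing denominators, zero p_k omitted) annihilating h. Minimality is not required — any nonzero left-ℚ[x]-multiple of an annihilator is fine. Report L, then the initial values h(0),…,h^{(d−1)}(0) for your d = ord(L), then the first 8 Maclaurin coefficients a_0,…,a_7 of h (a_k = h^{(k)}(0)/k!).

L = (3 + 6·x) + (-1 + 3·x + 3·x^2)·Dx  (order 1).
h: a_k = -3, -9, -36, -135, -513, -1944, -7371, -27945, …
ICs: h(0) = -3.

f: a_k = -3, -9, -27, -81, -243, -729, -2187, -6561, …
Substitute x→r, Dx→(1/r')Dx; clear ⇒ L₀.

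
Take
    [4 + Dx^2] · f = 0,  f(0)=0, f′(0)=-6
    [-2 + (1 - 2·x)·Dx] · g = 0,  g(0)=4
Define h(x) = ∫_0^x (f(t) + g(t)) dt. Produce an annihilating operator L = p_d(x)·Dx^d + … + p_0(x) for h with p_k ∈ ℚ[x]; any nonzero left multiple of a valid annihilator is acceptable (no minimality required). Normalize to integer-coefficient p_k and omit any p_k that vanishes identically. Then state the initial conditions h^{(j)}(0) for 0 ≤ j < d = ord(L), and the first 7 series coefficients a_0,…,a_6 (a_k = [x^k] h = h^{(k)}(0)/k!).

L = (-56 + 32·x - 32·x^2)·Dx + (12 - 40·x + 48·x^2 - 32·x^3)·Dx^2 + (-14 + 8·x - 8·x^2)·Dx^3 + (3 - 10·x + 12·x^2 - 8·x^3)·Dx^4  (order 4).
h: a_k = 0, 4, 1, 16/3, 9, 64/5, 106/5, …
ICs: h(0) = 0, h′(0) = 4, h′′(0) = 2, h′′′(0) = 32.

f: a_k = 0, -6, 0, 4, 0, -4/5, 0, …
g: a_k = 4, 8, 16, 32, 64, 128, 256, …
f+g: L₀ = lclm(L_f,L_g), ord ≤ 2+1.
Integrate: L := L₀·Dx.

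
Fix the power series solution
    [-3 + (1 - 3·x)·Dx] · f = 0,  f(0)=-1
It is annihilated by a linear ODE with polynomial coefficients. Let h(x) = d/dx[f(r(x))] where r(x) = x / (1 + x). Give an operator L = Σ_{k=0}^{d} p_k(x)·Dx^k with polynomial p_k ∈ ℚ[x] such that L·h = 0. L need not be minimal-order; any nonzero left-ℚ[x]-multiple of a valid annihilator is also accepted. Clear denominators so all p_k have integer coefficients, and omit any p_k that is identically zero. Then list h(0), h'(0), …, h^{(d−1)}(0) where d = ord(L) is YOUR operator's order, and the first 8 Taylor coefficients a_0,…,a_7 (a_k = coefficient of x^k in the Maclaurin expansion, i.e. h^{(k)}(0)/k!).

f: a_k = -1, -3, -9, -27, -81, -243, -729, -2187, …
Substitute x→r, Dx→(1/r')Dx; clear ⇒ L₀.
h₀' ⇒ L via d/dx closure of L₀.
L = 4 + (-1 + 2·x)·Dx  (order 1).
h: a_k = -3, -12, -36, -96, -240, -576, -1344, -3072, …
ICs: h(0) = -3.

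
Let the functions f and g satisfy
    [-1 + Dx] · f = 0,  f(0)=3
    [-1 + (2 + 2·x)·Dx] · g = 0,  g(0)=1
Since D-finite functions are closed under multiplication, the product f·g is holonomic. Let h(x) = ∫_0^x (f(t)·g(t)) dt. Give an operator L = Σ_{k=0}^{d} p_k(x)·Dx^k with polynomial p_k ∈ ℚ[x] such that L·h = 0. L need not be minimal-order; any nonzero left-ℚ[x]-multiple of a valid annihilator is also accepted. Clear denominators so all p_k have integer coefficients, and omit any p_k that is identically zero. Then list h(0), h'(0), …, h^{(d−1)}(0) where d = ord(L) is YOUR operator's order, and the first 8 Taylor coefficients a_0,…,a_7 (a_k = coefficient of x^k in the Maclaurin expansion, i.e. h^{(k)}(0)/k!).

f: a_k = 3, 3, 3/2, 1/2, 1/8, 1/40, 1/240, 1/1680, …
g: a_k = 1, 1/2, -1/8, 1/16, -5/128, 7/256, -21/1024, 33/2048, …
Sym-product of L_f,L_g gives L₀ (≤ ord 1).
h=∫₀ˣh₀: take L = L₀·Dx.
L = (-3 - 2·x)·Dx + (2 + 2·x)·Dx^2  (order 2).
h: a_k = 0, 3, 9/4, 7/8, 17/64, 33/640, 107/7680, -89/107520, …
ICs: h(0) = 0, h′(0) = 3.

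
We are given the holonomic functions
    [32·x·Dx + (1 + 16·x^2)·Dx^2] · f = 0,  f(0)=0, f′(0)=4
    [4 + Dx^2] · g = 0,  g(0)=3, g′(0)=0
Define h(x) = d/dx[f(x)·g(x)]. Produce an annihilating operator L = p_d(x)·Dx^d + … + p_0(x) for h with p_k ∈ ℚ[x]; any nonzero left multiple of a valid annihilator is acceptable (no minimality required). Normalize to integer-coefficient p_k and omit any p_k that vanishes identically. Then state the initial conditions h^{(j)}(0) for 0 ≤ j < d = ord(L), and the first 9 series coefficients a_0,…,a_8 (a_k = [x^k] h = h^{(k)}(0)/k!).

L = (62288 + 2213376·x^2 + 73428992·x^4 + 58982400·x^6 + 3145728·x^8 - 167772160·x^10 + 268435456·x^12) + (35072·x + 2871296·x^3 + 39976960·x^5 + 52428800·x^7 + 83886080·x^9 + 268435456·x^11)·Dx + (15912 + 579328·x^2 + 18954240·x^4 + 19529728·x^6 + 9961472·x^8 - 16777216·x^10 + 134217728·x^12)·Dx^2 + (8768·x + 717824·x^3 + 9994240·x^5 + 13107200·x^7 + 20971520·x^9 + 67108864·x^11)·Dx^3 + (85 + 6496·x^2 + 149248·x^4 + 1196032·x^6 + 2293760·x^8 + 6291456·x^10 + 16777216·x^12)·Dx^4  (order 4).
h: a_k = 12, 0, -264, 0, 3752, 0, -870896/15, 0, 6415928/7, …
ICs: h(0) = 12, h′(0) = 0, h′′(0) = -528, h′′′(0) = 0.

f: a_k = 0, 4, 0, -64/3, 0, 1024/5, 0, -16384/7, 0, …
g: a_k = 3, 0, -6, 0, 2, 0, -4/15, 0, 2/105, …
Product ⇒ symmetric product L₀, ord ≤ 4.
h=h₀': d/dx-closure on L₀ ⇒ L.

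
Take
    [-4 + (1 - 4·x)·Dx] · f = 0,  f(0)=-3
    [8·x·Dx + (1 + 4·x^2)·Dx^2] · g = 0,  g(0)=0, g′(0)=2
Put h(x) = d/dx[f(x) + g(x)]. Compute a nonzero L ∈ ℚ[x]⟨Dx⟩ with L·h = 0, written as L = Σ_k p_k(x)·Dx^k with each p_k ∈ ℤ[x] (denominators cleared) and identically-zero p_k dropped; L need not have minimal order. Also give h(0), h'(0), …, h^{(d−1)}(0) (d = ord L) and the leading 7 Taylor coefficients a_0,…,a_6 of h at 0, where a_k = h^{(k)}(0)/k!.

f: a_k = -3, -12, -48, -192, -768, -3072, -12288, …
g: a_k = 0, 2, 0, -8/3, 0, 32/5, 0, …
h₀=f+g: left-lcm gives L₀, ord ≤ 3.
h₀' ⇒ L via d/dx closure of L₀.
L = (-8 + 128·x + 96·x^2) + (13 - 8·x + 100·x^2 + 96·x^3)·Dx + (-1 + 3·x + 12·x^3 + 16·x^4)·Dx^2  (order 2).
h: a_k = -10, -96, -584, -3072, -15328, -73728, -344192, …
ICs: h(0) = -10, h′(0) = -96.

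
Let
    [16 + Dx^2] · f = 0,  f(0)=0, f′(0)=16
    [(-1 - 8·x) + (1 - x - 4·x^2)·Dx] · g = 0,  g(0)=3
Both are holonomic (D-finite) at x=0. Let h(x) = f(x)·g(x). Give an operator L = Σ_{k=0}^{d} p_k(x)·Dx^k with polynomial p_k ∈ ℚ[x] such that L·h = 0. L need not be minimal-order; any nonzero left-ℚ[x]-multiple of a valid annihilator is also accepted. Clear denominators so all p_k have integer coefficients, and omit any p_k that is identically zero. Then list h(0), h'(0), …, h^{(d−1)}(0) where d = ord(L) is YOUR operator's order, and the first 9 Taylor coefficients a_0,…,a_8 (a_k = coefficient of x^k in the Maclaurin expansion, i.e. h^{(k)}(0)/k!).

f: a_k = 0, 16, 0, -128/3, 0, 512/15, 0, -4096/315, 0, …
g: a_k = 3, 3, 15, 27, 87, 195, 543, 1323, 3495, …
Sym-product of L_f,L_g gives L₀ (≤ ord 2).
L = (-8 + 16·x + 64·x^2) + (2 + 16·x)·Dx + (-1 + x + 4·x^2)·Dx^2  (order 2).
h: a_k = 0, 48, 48, 112, 304, 4272/5, 10352/5, 572144/105, 1441712/105, …
ICs: h(0) = 0, h′(0) = 48.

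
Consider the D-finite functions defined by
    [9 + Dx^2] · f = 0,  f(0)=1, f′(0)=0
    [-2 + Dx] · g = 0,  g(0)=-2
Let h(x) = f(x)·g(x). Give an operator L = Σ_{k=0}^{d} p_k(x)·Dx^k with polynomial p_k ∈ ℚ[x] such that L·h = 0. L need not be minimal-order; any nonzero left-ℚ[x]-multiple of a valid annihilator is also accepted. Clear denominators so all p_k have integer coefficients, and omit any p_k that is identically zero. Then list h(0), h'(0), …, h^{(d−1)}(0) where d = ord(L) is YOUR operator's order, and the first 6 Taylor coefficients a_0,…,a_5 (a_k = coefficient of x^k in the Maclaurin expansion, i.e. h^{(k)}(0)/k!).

f: a_k = 1, 0, -9/2, 0, 27/8, 0, …
g: a_k = -2, -4, -4, -8/3, -4/3, -8/15, …
h₀=f·g: eliminate ⇒ L₀, order ≤ 2·1.
L = 13 - 4·Dx + Dx^2  (order 2).
h: a_k = -2, -4, 5, 46/3, 119/12, -61/30, …
ICs: h(0) = -2, h′(0) = -4.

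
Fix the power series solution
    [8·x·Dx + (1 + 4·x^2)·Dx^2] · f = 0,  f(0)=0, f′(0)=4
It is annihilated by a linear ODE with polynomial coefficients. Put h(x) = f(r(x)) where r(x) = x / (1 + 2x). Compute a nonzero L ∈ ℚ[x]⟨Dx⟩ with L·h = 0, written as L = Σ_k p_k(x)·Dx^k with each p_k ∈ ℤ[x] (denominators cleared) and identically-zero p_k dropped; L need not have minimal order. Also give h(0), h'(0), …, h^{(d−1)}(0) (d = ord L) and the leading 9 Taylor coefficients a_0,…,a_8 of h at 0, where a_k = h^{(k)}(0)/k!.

f: a_k = 0, 4, 0, -16/3, 0, 64/5, 0, -256/7, 0, …
L₀ from L_f via x↦r, Dx↦r'^{-1}Dx.
L = (4 + 16·x)·Dx + (1 + 4·x + 8·x^2)·Dx^2  (order 2).
h: a_k = 0, 4, -8, 32/3, 0, -256/5, 512/3, -2048/7, 0, …
ICs: h(0) = 0, h′(0) = 4.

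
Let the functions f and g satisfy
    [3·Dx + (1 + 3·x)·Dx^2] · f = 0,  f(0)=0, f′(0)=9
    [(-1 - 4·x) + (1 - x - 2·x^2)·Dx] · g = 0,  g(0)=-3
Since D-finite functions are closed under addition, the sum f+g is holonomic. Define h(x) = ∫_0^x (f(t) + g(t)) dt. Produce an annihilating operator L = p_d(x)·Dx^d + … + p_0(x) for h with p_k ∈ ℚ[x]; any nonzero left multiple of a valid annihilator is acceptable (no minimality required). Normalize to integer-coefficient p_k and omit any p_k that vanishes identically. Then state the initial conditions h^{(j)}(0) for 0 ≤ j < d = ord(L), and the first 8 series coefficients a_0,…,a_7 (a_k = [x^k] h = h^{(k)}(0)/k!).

f: a_k = 0, 9, -27/2, 27, -243/4, 729/5, -729/2, 6561/7, …
g: a_k = -3, -3, -9, -15, -33, -63, -129, -255, …
f+g: L₀ = lclm(L_f,L_g), ord ≤ 2+1.
h=∫h₀ ⇒ L = L₀·Dx.
L = (-66 - 270·x - 576·x^2 - 336·x^3 - 288·x^4)·Dx^2 + (-4 - 96·x - 492·x^2 - 832·x^3 - 696·x^4 - 480·x^5)·Dx^3 + (3 + 19·x + 25·x^2 - 39·x^3 - 116·x^4 - 164·x^5 - 96·x^6)·Dx^4  (order 4).
h: a_k = 0, -3, 3, -15/2, 3, -75/4, 69/5, -141/2, …
ICs: h(0) = 0, h′(0) = -3, h′′(0) = 6, h′′′(0) = -45.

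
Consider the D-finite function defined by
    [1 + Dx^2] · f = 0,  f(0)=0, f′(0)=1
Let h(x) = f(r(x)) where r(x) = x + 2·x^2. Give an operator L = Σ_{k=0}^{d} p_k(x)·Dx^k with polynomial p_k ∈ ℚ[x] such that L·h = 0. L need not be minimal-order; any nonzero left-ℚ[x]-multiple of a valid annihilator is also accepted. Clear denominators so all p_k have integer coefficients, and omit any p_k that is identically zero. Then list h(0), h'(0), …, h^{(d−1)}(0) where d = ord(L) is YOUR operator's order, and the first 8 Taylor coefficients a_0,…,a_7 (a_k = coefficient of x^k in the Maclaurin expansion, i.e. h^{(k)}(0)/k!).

L = (1 + 12·x + 48·x^2 + 64·x^3) - 4·Dx + (1 + 4·x)·Dx^2  (order 2).
h: a_k = 0, 1, 2, -1/6, -1, -239/120, -5/4, 1679/5040, …
ICs: h(0) = 0, h′(0) = 1.

f: a_k = 0, 1, 0, -1/6, 0, 1/120, 0, -1/5040, …
f∘r: x↦r, Dx↦Dx/r' in L_f ⇒ L₀.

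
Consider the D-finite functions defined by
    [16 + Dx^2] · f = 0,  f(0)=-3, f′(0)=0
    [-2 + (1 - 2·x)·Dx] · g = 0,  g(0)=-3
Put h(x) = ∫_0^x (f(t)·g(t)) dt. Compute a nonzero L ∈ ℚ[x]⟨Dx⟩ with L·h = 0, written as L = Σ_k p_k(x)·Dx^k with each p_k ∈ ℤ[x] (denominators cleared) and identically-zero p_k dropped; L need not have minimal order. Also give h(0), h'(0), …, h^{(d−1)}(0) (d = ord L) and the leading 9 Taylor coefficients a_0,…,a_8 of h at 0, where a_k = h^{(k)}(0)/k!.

L = (-16 + 32·x)·Dx + 4·Dx^2 + (-1 + 2·x)·Dx^3  (order 3).
h: a_k = 0, 9, 9, -12, -18, -48/5, -16, -1216/35, -304/5, …
ICs: h(0) = 0, h′(0) = 9, h′′(0) = 18.

f: a_k = -3, 0, 24, 0, -32, 0, 256/15, 0, -512/105, …
g: a_k = -3, -6, -12, -24, -48, -96, -192, -384, -768, …
Sym-product of L_f,L_g gives L₀ (≤ ord 2).
Integrate: L := L₀·Dx.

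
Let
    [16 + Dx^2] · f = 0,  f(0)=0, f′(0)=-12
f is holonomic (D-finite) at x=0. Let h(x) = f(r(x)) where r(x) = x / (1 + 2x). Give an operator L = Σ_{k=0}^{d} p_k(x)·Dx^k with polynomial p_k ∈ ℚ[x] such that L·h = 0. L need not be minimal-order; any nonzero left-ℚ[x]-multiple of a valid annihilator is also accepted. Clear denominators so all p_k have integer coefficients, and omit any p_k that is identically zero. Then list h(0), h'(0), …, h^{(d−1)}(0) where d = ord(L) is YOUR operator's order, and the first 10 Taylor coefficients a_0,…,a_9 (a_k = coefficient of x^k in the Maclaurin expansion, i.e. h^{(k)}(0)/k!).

L = 16 + (4 + 24·x + 48·x^2 + 32·x^3)·Dx + (1 + 8·x + 24·x^2 + 32·x^3 + 16·x^4)·Dx^2  (order 2).
h: a_k = 0, -12, 24, -16, -96, 2752/5, -1920, 565504/105, -194048/15, 25222144/945, …
ICs: h(0) = 0, h′(0) = -12.

f: a_k = 0, -12, 0, 32, 0, -128/5, 0, 1024/105, 0, -2048/945, …
Change of var in L_f (x↦r) gives L₀.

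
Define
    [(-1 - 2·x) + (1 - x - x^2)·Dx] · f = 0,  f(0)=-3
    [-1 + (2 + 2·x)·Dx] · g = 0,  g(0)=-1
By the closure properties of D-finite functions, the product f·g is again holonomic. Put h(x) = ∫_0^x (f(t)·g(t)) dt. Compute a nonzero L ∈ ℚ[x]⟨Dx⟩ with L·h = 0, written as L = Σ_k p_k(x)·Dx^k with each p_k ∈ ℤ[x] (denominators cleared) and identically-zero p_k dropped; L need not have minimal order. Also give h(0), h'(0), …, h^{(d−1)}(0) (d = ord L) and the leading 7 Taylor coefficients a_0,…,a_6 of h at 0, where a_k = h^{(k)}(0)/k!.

L = (3 + 5·x + 3·x^2)·Dx + (-2 + 4·x^2 + 2·x^3)·Dx^2  (order 2).
h: a_k = 0, 3, 9/4, 19/8, 189/64, 2409/640, 2621/512, …
ICs: h(0) = 0, h′(0) = 3.

f: a_k = -3, -3, -6, -9, -15, -24, -39, …
g: a_k = -1, -1/2, 1/8, -1/16, 5/128, -7/256, 21/1024, …
L₀ := L_f ⊗_s L_g (sym. prod.), ord ≤ 1.
∫: right-multiply L₀ by Dx.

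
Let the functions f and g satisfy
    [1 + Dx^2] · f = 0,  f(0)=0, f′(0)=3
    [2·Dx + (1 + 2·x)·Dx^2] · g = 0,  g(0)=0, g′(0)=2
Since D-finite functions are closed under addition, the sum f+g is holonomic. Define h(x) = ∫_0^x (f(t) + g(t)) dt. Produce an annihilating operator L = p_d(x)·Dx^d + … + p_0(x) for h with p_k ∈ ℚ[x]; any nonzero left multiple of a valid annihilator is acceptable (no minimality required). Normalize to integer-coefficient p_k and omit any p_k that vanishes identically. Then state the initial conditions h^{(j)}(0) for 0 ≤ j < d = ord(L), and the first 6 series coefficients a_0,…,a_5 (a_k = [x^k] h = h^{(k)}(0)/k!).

L = (50 + 8·x + 8·x^2)·Dx^2 + (9 + 22·x + 12·x^2 + 8·x^3)·Dx^3 + (50 + 8·x + 8·x^2)·Dx^4 + (9 + 22·x + 12·x^2 + 8·x^3)·Dx^5  (order 5).
h: a_k = 0, 0, 5/2, -2/3, 13/24, -4/5, …
ICs: h(0) = 0, h′(0) = 0, h′′(0) = 5, h′′′(0) = -4, h′′′′(0) = 13.

f: a_k = 0, 3, 0, -1/2, 0, 1/40, …
g: a_k = 0, 2, -2, 8/3, -4, 32/5, …
Sum ⇒ L₀ = lclm(L_f,L_g) in ℚ(x)⟨Dx⟩.
Integrate: L := L₀·Dx.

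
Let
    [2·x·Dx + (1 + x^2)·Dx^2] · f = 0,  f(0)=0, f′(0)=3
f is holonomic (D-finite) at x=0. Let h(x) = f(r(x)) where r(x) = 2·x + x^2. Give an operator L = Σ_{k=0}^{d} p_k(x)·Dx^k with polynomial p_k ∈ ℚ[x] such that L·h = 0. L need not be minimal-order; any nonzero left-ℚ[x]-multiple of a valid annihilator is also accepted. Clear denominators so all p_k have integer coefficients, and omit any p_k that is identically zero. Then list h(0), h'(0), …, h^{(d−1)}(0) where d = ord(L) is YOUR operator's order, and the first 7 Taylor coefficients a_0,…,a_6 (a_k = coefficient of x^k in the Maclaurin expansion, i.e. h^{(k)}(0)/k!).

L = (-1 + 8·x + 16·x^2 + 12·x^3 + 3·x^4)·Dx + (1 + x + 4·x^2 + 8·x^3 + 5·x^4 + x^5)·Dx^2  (order 2).
h: a_k = 0, 6, 3, -8, -12, 66/5, 47, …
ICs: h(0) = 0, h′(0) = 6.

f: a_k = 0, 3, 0, -1, 0, 3/5, 0, …
f∘r: x↦r, Dx↦Dx/r' in L_f ⇒ L₀.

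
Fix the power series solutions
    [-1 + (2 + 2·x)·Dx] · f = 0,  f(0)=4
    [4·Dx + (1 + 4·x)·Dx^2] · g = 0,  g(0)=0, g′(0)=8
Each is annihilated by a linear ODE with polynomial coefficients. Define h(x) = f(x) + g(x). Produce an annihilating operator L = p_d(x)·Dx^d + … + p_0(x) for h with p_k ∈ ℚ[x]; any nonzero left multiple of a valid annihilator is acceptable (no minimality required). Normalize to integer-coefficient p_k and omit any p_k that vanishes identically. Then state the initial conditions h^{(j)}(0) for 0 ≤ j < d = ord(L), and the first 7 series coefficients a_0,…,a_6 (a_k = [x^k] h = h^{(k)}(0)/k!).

L = (52 + 16·x)·Dx + (125 + 232·x + 80·x^2)·Dx^2 + (14 + 78·x + 96·x^2 + 32·x^3)·Dx^3  (order 3).
h: a_k = 4, 10, -33/2, 515/12, -4101/32, 131107/320, -1048639/768, …
ICs: h(0) = 4, h′(0) = 10, h′′(0) = -33.

f: a_k = 4, 2, -1/2, 1/4, -5/32, 7/64, -21/256, …
g: a_k = 0, 8, -16, 128/3, -128, 2048/5, -4096/3, …
L₀ := lclm(L_f,L_g); ord L₀ ≤ 1+2.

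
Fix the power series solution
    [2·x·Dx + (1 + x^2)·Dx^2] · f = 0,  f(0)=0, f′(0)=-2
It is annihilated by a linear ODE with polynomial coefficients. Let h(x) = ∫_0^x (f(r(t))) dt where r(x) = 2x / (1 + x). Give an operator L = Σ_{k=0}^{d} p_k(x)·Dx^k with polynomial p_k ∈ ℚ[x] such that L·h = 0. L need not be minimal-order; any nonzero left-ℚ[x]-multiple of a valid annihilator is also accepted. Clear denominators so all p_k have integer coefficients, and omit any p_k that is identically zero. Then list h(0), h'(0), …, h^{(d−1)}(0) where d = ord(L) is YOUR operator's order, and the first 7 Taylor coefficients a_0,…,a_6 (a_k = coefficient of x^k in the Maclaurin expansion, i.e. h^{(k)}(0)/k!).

L = (2 + 10·x)·Dx^2 + (1 + 2·x + 5·x^2)·Dx^3  (order 3).
h: a_k = 0, 0, -2, 4/3, 1/3, -12/5, 38/15, …
ICs: h(0) = 0, h′(0) = 0, h′′(0) = -4.

f: a_k = 0, -2, 0, 2/3, 0, -2/5, 0, …
Change of var in L_f (x↦r) gives L₀.
Integrate: L := L₀·Dx.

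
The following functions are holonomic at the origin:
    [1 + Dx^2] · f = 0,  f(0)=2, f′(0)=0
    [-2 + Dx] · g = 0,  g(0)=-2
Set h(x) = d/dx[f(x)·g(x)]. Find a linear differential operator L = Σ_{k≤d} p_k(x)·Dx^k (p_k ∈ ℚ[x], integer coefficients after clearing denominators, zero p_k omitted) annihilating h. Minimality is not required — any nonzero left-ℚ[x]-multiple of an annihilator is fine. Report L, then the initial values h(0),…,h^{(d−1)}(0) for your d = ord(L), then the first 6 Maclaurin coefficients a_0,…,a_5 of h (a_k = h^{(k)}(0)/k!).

f: a_k = 2, 0, -1, 0, 1/12, 0, …
g: a_k = -2, -4, -4, -8/3, -4/3, -8/15, …
h₀=f·g: eliminate ⇒ L₀, order ≤ 2·1.
h₀' ⇒ L via d/dx closure of L₀.
L = 5 - 4·Dx + Dx^2  (order 2).
h: a_k = -8, -12, -4, 14/3, 19/3, 39/10, …
ICs: h(0) = -8, h′(0) = -12.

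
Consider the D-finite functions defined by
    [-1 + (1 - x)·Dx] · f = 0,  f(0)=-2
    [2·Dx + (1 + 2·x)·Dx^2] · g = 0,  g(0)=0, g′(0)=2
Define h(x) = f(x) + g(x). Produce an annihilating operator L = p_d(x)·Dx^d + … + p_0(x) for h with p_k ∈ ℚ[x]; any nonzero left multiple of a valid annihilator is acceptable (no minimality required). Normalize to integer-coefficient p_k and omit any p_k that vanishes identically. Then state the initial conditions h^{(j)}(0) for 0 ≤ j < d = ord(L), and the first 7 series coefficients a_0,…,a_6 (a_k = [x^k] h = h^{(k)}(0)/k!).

L = (14 + 4·x)·Dx + (-1 + 20·x + 8·x^2)·Dx^2 + (-2 - 3·x + 3·x^2 + 2·x^3)·Dx^3  (order 3).
h: a_k = -2, 0, -4, 2/3, -6, 22/5, -38/3, …
ICs: h(0) = -2, h′(0) = 0, h′′(0) = -8.

f: a_k = -2, -2, -2, -2, -2, -2, -2, …
g: a_k = 0, 2, -2, 8/3, -4, 32/5, -32/3, …
L₀ := lclm(L_f,L_g); ord L₀ ≤ 1+2.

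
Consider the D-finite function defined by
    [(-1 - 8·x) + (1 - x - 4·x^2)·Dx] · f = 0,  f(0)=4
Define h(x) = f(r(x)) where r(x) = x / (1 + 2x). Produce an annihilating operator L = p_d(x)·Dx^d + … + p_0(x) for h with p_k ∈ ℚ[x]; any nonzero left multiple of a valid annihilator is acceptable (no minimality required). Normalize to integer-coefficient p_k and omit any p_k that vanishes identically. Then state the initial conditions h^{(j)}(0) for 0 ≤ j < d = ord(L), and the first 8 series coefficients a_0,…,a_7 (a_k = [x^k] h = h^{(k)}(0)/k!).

f: a_k = 4, 4, 20, 36, 116, 260, 724, 1764, …
L₀ from L_f via x↦r, Dx↦r'^{-1}Dx.
L = (1 + 10·x) + (-1 - 5·x - 4·x^2 + 4·x^3)·Dx  (order 1).
h: a_k = 4, 4, 12, -28, 108, -380, 1356, -4828, …
ICs: h(0) = 4.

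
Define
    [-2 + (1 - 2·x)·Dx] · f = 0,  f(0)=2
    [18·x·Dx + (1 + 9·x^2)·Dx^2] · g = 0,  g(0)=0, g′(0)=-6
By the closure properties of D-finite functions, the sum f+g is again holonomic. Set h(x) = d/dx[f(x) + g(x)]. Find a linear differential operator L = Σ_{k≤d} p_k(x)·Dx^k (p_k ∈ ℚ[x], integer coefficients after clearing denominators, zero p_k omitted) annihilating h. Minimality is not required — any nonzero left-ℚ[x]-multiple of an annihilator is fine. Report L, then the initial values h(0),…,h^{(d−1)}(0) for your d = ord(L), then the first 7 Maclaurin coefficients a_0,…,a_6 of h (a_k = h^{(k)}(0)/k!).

L = (-36 + 288·x + 972·x^2) + (21 - 36·x + 9·x^2 + 972·x^3)·Dx + (-2 - 5·x - 45·x^3 + 162·x^4)·Dx^2  (order 2).
h: a_k = -2, 16, 102, 128, -166, 768, 6166, …
ICs: h(0) = -2, h′(0) = 16.

f: a_k = 2, 4, 8, 16, 32, 64, 128, …
g: a_k = 0, -6, 0, 18, 0, -486/5, 0, …
Weyl lclm of L_f,L_g ⇒ L₀ (ord ≤ 3).
h=h₀': d/dx-closure on L₀ ⇒ L.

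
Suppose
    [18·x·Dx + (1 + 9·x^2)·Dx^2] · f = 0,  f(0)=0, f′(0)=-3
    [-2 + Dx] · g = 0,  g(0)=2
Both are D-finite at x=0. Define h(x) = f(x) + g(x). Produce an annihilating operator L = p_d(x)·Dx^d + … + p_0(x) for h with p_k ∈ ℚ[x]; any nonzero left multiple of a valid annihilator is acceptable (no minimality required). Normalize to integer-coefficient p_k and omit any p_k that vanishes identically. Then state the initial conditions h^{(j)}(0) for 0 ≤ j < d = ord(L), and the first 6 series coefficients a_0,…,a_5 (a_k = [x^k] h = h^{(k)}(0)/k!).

L = (18 - 36·x - 486·x^2 - 324·x^3)·Dx + (-11 + 207·x^2 - 162·x^4)·Dx^2 + (1 + 9·x + 18·x^2 + 81·x^3 + 81·x^4)·Dx^3  (order 3).
h: a_k = 2, 1, 4, 35/3, 4/3, -721/15, …
ICs: h(0) = 2, h′(0) = 1, h′′(0) = 8.

f: a_k = 0, -3, 0, 9, 0, -243/5, …
g: a_k = 2, 4, 4, 8/3, 4/3, 8/15, …
L₀ := lclm(L_f,L_g); ord L₀ ≤ 2+1.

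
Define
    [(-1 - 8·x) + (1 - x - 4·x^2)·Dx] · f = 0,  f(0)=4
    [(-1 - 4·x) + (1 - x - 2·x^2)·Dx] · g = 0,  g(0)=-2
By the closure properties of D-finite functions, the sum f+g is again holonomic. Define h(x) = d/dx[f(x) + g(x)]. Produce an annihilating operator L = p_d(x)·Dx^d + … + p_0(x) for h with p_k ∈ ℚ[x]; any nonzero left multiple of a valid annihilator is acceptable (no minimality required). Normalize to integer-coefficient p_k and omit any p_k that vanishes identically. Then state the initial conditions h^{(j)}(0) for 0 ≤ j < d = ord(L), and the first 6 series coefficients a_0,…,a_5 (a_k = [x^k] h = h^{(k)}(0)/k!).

L = (-6 - 336·x - 480·x^2 - 1824·x^3 - 3864·x^4 - 6528·x^5 + 2304·x^6) + (6 + 66·x + 156·x^2 + 168·x^3 + 162·x^4 - 3768·x^5 - 3456·x^6 + 1536·x^7)·Dx + (-1 + 2·x - 13·x^2 - 28·x^3 + 222·x^4 + 134·x^5 - 612·x^6 - 320·x^7 + 192·x^8)·Dx^2  (order 2).
h: a_k = 2, 28, 78, 376, 1090, 3828, …
ICs: h(0) = 2, h′(0) = 28.

f: a_k = 4, 4, 20, 36, 116, 260, …
g: a_k = -2, -2, -6, -10, -22, -42, …
Weyl lclm of L_f,L_g ⇒ L₀ (ord ≤ 2).
h=h₀': d/dx-closure on L₀ ⇒ L.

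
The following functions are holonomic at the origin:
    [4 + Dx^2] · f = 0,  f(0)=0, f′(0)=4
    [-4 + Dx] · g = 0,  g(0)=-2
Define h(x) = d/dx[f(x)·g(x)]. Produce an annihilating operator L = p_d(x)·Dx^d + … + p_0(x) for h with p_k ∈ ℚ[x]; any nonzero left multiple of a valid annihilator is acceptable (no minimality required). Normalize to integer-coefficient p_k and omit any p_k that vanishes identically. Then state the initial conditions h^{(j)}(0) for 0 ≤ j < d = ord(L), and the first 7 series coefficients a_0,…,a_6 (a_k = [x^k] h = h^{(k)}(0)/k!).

f: a_k = 0, 4, 0, -8/3, 0, 8/15, 0, …
g: a_k = -2, -8, -16, -64/3, -64/3, -256/15, -512/45, …
Product ⇒ symmetric product L₀, ord ≤ 2.
Differentiate: ansatz ord ≤ ord L₀ ⇒ L.
L = 20 - 8·Dx + Dx^2  (order 2).
h: a_k = -8, -64, -176, -256, -656/3, -1408/15, 928/45, …
ICs: h(0) = -8, h′(0) = -64.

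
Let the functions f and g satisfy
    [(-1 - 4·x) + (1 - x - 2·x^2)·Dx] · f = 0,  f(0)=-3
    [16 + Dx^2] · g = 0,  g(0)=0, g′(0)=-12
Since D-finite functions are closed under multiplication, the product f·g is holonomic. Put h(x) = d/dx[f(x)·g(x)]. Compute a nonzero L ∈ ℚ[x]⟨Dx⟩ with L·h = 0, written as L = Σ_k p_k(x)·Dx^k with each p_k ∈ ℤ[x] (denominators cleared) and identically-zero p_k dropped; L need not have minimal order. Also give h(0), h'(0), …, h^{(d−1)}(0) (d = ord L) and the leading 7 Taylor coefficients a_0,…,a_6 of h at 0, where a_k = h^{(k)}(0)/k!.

f: a_k = -3, -3, -9, -15, -33, -63, -129, …
g: a_k = 0, -12, 0, 32, 0, -128/5, 0, …
L₀ := L_f ⊗_s L_g (sym. prod.), ord ≤ 2.
h₀' ⇒ L via d/dx closure of L₀.
L = (4 - 128·x - 192·x^2 + 256·x^3 + 256·x^4) + (-5 - 12·x + 48·x^2 + 64·x^3)·Dx + (3 - 7·x - 10·x^2 + 16·x^3 + 16·x^4)·Dx^2  (order 2).
h: a_k = 36, 72, 36, 336, 924, 10584/5, 4852, …
ICs: h(0) = 36, h′(0) = 72.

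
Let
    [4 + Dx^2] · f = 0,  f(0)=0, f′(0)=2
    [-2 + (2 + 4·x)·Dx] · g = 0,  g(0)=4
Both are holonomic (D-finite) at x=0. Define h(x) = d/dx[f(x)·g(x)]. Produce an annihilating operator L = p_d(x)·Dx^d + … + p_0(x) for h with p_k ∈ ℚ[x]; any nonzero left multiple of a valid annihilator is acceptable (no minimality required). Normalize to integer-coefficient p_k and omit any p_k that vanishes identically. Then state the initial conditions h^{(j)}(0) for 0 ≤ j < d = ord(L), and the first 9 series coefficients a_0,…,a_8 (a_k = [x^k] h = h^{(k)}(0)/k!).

f: a_k = 0, 2, 0, -4/3, 0, 4/15, 0, -8/315, 0, …
g: a_k = 4, 4, -2, 2, -5/2, 7/2, -21/4, 33/4, -429/32, …
Sym-product of L_f,L_g gives L₀ (≤ ord 2).
Derive L from L₀ (diff closure).
L = (53 + 288·x + 544·x^2 + 512·x^3 + 256·x^4) + (-2 - 36·x - 96·x^2 - 64·x^3)·Dx + (7 + 44·x + 108·x^2 + 128·x^3 + 64·x^4)·Dx^2  (order 2).
h: a_k = 8, 16, -28, -16/3, -19/3, 162/5, -983/18, 30908/315, -185275/1008, …
ICs: h(0) = 8, h′(0) = 16.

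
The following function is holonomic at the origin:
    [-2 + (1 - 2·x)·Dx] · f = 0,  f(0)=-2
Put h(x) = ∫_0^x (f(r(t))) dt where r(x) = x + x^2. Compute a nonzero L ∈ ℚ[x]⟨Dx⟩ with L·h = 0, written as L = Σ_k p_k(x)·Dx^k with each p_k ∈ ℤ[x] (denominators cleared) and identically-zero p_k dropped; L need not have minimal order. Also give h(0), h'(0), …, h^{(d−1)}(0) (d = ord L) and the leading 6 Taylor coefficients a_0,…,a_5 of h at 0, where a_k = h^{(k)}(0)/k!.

f: a_k = -2, -4, -8, -16, -32, -64, …
Substitute x→r, Dx→(1/r')Dx; clear ⇒ L₀.
∫: right-multiply L₀ by Dx.
L = (2 + 4·x)·Dx + (-1 + 2·x + 2·x^2)·Dx^2  (order 2).
h: a_k = 0, -2, -2, -4, -8, -88/5, …
ICs: h(0) = 0, h′(0) = -2.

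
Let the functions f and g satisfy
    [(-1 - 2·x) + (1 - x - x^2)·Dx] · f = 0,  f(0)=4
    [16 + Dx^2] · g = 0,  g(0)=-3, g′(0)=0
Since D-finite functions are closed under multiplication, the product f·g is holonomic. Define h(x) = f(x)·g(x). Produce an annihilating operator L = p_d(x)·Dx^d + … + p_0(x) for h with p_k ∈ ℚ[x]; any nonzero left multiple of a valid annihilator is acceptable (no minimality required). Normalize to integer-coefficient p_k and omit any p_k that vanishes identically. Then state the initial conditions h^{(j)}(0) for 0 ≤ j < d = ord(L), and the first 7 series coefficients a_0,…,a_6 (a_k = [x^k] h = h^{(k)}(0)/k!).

L = (-14 + 16·x + 16·x^2) + (2 + 4·x)·Dx + (-1 + x + x^2)·Dx^2  (order 2).
h: a_k = -12, -12, 72, 60, 4, 64, 2044/15, …
ICs: h(0) = -12, h′(0) = -12.

f: a_k = 4, 4, 8, 12, 20, 32, 52, …
g: a_k = -3, 0, 24, 0, -32, 0, 256/15, …
L₀ := L_f ⊗_s L_g (sym. prod.), ord ≤ 2.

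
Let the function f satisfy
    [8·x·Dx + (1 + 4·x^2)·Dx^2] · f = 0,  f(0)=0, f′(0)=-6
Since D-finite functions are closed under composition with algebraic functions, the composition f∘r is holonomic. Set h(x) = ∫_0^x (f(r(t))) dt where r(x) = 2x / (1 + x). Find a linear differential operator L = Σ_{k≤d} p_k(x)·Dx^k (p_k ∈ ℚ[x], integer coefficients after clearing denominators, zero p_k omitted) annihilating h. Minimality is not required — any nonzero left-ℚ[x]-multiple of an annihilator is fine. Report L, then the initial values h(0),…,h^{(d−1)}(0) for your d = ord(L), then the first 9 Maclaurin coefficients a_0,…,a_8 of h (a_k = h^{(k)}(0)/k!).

f: a_k = 0, -6, 0, 8, 0, -96/5, 0, 384/7, 0, …
f∘r: x↦r, Dx↦Dx/r' in L_f ⇒ L₀.
Integrate: L := L₀·Dx.
L = (2 + 34·x)·Dx^2 + (1 + 2·x + 17·x^2)·Dx^3  (order 3).
h: a_k = 0, 0, -6, 4, 13, -36, -202/5, 2444/7, -2181/14, …
ICs: h(0) = 0, h′(0) = 0, h′′(0) = -12.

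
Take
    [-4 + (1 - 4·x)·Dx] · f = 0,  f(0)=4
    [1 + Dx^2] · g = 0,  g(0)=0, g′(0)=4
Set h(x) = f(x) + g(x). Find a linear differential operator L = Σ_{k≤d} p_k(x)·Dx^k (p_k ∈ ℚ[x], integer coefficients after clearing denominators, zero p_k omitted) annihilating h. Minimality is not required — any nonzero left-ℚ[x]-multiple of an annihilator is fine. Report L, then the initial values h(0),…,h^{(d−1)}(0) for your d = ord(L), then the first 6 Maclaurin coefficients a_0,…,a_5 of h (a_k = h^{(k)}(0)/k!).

f: a_k = 4, 16, 64, 256, 1024, 4096, …
g: a_k = 0, 4, 0, -2/3, 0, 1/30, …
h₀=f+g: left-lcm gives L₀, ord ≤ 3.
L = (388 - 32·x + 64·x^2) + (-33 + 140·x - 48·x^2 + 64·x^3)·Dx + (388 - 32·x + 64·x^2)·Dx^2 + (-33 + 140·x - 48·x^2 + 64·x^3)·Dx^3  (order 3).
h: a_k = 4, 20, 64, 766/3, 1024, 122881/30, …
ICs: h(0) = 4, h′(0) = 20, h′′(0) = 128.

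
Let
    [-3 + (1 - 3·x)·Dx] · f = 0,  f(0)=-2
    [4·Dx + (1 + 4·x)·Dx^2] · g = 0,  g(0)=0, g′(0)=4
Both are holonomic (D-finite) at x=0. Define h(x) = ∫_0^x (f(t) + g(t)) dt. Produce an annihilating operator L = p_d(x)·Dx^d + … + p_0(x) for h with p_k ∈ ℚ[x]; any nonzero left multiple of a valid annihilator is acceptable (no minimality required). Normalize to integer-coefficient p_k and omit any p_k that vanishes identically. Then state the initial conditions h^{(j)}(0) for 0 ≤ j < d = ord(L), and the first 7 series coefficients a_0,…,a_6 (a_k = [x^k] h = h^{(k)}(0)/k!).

L = (204 + 144·x)·Dx^2 + (11 + 312·x + 288·x^2)·Dx^3 + (-5 - 11·x + 54·x^2 + 72·x^3)·Dx^4  (order 4).
h: a_k = 0, -2, -1, -26/3, -49/6, -226/5, -703/15, …
ICs: h(0) = 0, h′(0) = -2, h′′(0) = -2, h′′′(0) = -52.

f: a_k = -2, -6, -18, -54, -162, -486, -1458, …
g: a_k = 0, 4, -8, 64/3, -64, 1024/5, -2048/3, …
Weyl lclm of L_f,L_g ⇒ L₀ (ord ≤ 3).
h=∫h₀ ⇒ L = L₀·Dx.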